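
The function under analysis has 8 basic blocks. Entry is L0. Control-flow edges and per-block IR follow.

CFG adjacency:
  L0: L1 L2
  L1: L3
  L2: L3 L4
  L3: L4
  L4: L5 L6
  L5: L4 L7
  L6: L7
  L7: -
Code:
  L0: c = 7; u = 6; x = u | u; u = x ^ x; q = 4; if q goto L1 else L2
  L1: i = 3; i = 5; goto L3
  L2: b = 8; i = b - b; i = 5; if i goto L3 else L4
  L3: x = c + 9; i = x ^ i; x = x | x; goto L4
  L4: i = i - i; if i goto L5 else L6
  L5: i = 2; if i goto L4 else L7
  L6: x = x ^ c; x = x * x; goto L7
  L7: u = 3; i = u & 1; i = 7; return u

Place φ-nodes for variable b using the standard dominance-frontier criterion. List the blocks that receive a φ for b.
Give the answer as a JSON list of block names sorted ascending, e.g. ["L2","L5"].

idom tree: L1←L0 L2←L0 L3←L0 L4←L0 L5←L4 L6←L4 L7←L4
Join-block Dom:
  L3: preds {L1,L2}: {L0,L1} ∩ {L0,L2} = {L0}; idom=L0
  L4: preds {L2,L3,L5}: {L0,L2} ∩ {L0,L3} ∩ {L0,L4,L5} = {L0}; idom=L0
  L7: preds {L5,L6}: {L0,L4,L5} ∩ {L0,L4,L6} = {L0,L4}; idom=L4

DF derivation:
  L3←L1: walk L1 to L0
  L3←L2: walk L2 to L0
  L4←L2: walk L2 to L0
  L4←L3: walk L3 to L0
  L4←L5: walk L5→L4 to L0
  L7←L5: walk L5 to L4
  L7←L6: walk L6 to L4
  L0 → ∅
  L1 → {L3}
  L2 → {L3,L4}
  L3 → {L4}
  L4 → {L4}
  L5 → {L4,L7}
  L6 → {L7}
  L7 → ∅

φ for b: defs {L2}
  DF⁺ = {L3,L4}

Answer: ["L3", "L4"]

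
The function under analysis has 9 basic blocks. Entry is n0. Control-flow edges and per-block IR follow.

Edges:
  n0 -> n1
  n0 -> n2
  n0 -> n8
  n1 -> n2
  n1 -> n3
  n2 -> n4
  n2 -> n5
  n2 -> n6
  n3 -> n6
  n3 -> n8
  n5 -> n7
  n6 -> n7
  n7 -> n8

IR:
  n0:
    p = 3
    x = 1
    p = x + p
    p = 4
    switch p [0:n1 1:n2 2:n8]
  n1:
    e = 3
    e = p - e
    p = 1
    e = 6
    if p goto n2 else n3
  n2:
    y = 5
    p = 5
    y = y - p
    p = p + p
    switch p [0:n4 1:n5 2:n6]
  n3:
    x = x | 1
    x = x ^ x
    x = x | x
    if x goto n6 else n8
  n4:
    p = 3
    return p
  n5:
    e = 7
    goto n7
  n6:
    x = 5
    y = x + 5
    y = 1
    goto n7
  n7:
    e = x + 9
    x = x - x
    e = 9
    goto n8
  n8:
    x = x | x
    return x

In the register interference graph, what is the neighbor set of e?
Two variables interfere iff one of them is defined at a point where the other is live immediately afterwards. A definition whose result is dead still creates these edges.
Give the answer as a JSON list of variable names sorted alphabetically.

Answer: ["p", "x"]

Working:
Per-block:
  n0: def={p,x} ue=∅
  n1: def={e,p} ue={p}
  n2: def={p,y} ue=∅
  n3: def={x} ue={x}
  n4: def={p} ue=∅
  n5: def={e} ue=∅
  n6: def={x,y} ue=∅
  n7: def={e,x} ue={x}
  n8: def={x} ue={x}

Backward fixpoint:
  live n0: ∅→{p,x}
  live n1: {p,x}→{x}
  live n2: {x}→{x}
  live n3: {x}→{x}
  live n4: ∅→∅
  live n5: {x}→{x}
  live n6: ∅→{x}
  live n7: {x}→{x}
  live n8: {x}→∅

Conflict graph:
  e↔{p,x}
  p↔{e,x,y}
  x↔{e,p,y}
  y↔{p,x}

N(e) = ["p", "x"]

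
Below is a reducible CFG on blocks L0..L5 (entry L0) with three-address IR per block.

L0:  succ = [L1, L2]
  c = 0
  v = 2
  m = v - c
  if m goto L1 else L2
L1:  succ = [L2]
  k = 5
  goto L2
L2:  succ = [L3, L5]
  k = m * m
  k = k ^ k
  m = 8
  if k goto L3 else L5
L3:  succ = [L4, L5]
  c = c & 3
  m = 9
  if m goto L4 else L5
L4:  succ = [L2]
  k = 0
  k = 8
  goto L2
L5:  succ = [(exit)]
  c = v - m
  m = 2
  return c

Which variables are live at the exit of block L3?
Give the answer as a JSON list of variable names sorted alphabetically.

Answer: ["c", "m", "v"]

Working:
Per-block:
  L0: {c,m,v} / ∅
  L1: {k} / ∅
  L2: {k,m} / {m}
  L3: {c,m} / {c}
  L4: {k} / ∅
  L5: {c,m} / {m,v}

Liveness:
  L0: in=∅ out={c,m,v}
  L1: in={c,m,v} out={c,m,v}
  L2: in={c,m,v} out={c,m,v}
  L3: in={c,v} out={c,m,v}
  L4: in={c,m,v} out={c,m,v}
  L5: in={m,v} out=∅

live-out(L3) = ["c", "m", "v"]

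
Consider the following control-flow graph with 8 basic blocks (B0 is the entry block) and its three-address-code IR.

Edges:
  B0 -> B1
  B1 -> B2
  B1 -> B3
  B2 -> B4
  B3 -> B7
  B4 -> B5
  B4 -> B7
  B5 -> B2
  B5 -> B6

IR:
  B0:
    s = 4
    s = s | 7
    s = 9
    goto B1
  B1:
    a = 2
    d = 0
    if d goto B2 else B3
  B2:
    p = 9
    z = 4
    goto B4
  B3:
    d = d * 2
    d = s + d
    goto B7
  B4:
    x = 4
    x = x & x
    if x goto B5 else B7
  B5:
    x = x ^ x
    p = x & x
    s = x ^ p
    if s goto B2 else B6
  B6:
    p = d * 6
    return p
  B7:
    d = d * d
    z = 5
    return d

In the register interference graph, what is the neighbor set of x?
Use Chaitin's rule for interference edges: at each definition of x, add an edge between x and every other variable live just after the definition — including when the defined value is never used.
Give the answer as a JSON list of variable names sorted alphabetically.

Per-block:
  B0: def={s} ue=∅
  B1: def={a,d} ue=∅
  B2: def={p,z} ue=∅
  B3: def={d} ue={d,s}
  B4: def={x} ue=∅
  B5: def={p,s,x} ue={x}
  B6: def={p} ue={d}
  B7: def={d,z} ue={d}

Liveness:
  live B0: ∅→{s}
  live B1: {s}→{d,s}
  live B2: {d}→{d}
  live B3: {d,s}→{d}
  live B4: {d}→{d,x}
  live B5: {d,x}→{d}
  live B6: {d}→∅
  live B7: {d}→∅

Conflict graph:
  a — {s}
  d — {p,s,x,z}
  p — {d,x}
  s — {a,d}
  x — {d,p}
  z — {d}

N(x) = ["d", "p"]

Answer: ["d", "p"]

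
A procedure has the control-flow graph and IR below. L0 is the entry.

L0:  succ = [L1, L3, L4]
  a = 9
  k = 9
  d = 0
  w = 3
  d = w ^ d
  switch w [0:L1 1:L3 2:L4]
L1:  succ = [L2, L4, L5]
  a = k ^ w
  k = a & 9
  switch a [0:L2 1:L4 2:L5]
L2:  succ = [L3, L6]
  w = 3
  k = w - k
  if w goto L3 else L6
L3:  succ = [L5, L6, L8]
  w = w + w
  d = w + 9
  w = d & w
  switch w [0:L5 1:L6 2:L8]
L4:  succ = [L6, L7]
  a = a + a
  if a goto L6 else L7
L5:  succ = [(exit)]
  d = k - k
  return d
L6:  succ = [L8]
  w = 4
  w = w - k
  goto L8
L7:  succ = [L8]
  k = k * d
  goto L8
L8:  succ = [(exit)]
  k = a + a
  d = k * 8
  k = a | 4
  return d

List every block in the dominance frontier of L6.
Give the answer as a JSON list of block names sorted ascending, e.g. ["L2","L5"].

idom tree: L1←L0 L2←L1 L3←L0 L4←L0 L5←L0 L6←L0 L7←L4 L8←L0
Dom∩ at merges:
  L3: preds {L0,L2}: {L0} ∩ {L0,L1,L2} = {L0}; idom=L0
  L4: preds {L0,L1}: {L0} ∩ {L0,L1} = {L0}; idom=L0
  L5: preds {L1,L3}: {L0,L1} ∩ {L0,L3} = {L0}; idom=L0
  L6: preds {L2,L3,L4}: {L0,L1,L2} ∩ {L0,L3} ∩ {L0,L4} = {L0}; idom=L0
  L8: preds {L3,L6,L7}: {L0,L3} ∩ {L0,L6} ∩ {L0,L4,L7} = {L0}; idom=L0

DF derivation:
  join L3 pred L0: · stop@L0
  join L3 pred L2: L2→L1 stop@L0
  join L4 pred L0: · stop@L0
  join L4 pred L1: L1 stop@L0
  join L5 pred L1: L1 stop@L0
  join L5 pred L3: L3 stop@L0
  join L6 pred L2: L2→L1 stop@L0
  join L6 pred L3: L3 stop@L0
  join L6 pred L4: L4 stop@L0
  join L8 pred L3: L3 stop@L0
  join L8 pred L6: L6 stop@L0
  join L8 pred L7: L7→L4 stop@L0
  DF(L0)=∅
  DF(L1)={L3,L4,L5,L6}
  DF(L2)={L3,L6}
  DF(L3)={L5,L6,L8}
  DF(L4)={L6,L8}
  DF(L5)=∅
  DF(L6)={L8}
  DF(L7)={L8}
  DF(L8)=∅

DF(L6) = ["L8"]

Answer: ["L8"]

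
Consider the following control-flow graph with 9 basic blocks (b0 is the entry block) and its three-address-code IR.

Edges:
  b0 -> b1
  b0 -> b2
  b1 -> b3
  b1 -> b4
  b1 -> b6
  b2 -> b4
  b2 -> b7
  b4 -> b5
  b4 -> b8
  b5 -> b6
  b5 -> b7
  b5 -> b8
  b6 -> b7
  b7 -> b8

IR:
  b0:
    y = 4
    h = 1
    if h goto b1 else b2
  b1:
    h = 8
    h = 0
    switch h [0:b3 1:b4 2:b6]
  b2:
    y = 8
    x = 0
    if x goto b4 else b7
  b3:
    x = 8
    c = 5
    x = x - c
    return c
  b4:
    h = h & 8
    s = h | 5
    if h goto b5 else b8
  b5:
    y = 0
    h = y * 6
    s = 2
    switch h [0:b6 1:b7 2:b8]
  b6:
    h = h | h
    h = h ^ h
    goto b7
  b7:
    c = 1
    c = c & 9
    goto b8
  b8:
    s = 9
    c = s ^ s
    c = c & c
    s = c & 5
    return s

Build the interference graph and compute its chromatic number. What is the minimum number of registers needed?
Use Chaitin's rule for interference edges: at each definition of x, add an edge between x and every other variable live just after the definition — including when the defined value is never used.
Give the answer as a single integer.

Answer: 2

Analysis:
def/use:
  b0: {h,y} / ∅
  b1: {h} / ∅
  b2: {x,y} / ∅
  b3: {c,x} / ∅
  b4: {h,s} / {h}
  b5: {h,s,y} / ∅
  b6: {h} / {h}
  b7: {c} / ∅
  b8: {c,s} / ∅

Live sets:
  b0: in=∅ out={h}
  b1: in=∅ out={h}
  b2: in={h} out={h}
  b3: in=∅ out=∅
  b4: in={h} out=∅
  b5: in=∅ out={h}
  b6: in={h} out=∅
  b7: in=∅ out=∅
  b8: in=∅ out=∅

Interfere edges:
  c — {x}
  h — {s,x,y}
  s — {h}
  x — {c,h}
  y — {h}

Chromatic number:
  {c,x} pairwise interfere (2-clique) ⇒ χ ≥ 2
  2-colouring: r0={c,h}  r1={s,x,y}
  χ = 2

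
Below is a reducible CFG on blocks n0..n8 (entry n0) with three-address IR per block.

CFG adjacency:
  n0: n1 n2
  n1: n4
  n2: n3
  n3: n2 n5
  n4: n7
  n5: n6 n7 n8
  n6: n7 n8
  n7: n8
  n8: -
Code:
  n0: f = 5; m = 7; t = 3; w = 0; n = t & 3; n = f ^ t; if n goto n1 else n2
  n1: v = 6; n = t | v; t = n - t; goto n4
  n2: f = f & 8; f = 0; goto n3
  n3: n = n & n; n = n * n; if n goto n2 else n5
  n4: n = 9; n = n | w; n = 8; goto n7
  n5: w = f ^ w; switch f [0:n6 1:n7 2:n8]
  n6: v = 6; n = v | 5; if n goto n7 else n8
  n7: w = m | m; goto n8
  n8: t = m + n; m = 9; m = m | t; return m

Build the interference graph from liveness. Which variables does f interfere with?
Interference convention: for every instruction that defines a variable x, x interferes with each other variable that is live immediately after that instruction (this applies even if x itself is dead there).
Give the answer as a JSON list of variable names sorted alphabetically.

Per-block:
  n0: def={f,m,n,t,w} ue=∅
  n1: def={n,t,v} ue={t}
  n2: def={f} ue={f}
  n3: def={n} ue={n}
  n4: def={n} ue={w}
  n5: def={w} ue={f,w}
  n6: def={n,v} ue=∅
  n7: def={w} ue={m}
  n8: def={m,t} ue={m,n}

Backward fixpoint:
  n0: in=∅ out={f,m,n,t,w}
  n1: in={m,t,w} out={m,w}
  n2: in={f,m,n,w} out={f,m,n,w}
  n3: in={f,m,n,w} out={f,m,n,w}
  n4: in={m,w} out={m,n}
  n5: in={f,m,n,w} out={m,n}
  n6: in={m} out={m,n}
  n7: in={m,n} out={m,n}
  n8: in={m,n} out=∅

Interfere edges:
  f↔{m,n,t,w}
  m↔{f,n,t,v,w}
  n↔{f,m,t,w}
  t↔{f,m,n,v,w}
  v↔{m,t,w}
  w↔{f,m,n,t,v}

N(f) = ["m", "n", "t", "w"]

Answer: ["m", "n", "t", "w"]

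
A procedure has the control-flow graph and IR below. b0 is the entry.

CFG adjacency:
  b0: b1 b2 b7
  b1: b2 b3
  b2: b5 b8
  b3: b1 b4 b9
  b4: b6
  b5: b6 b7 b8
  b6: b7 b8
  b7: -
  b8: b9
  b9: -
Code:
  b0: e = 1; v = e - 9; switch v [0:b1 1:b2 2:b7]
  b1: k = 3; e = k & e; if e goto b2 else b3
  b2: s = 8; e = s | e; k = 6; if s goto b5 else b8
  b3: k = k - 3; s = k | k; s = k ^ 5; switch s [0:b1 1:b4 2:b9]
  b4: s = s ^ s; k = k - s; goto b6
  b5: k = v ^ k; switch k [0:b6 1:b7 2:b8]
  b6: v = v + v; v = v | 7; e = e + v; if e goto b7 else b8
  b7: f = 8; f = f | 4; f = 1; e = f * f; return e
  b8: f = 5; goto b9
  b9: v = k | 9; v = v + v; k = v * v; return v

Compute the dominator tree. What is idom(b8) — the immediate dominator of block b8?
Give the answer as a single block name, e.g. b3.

idom tree: b1←b0 b2←b0 b3←b1 b4←b3 b5←b2 b6←b0 b7←b0 b8←b0 b9←b0
Dom at joins:
  b1: preds {b0,b3}: {b0} ∩ {b0,b1,b3} = {b0}; idom=b0
  b2: preds {b0,b1}: {b0} ∩ {b0,b1} = {b0}; idom=b0
  b6: preds {b4,b5}: {b0,b1,b3,b4} ∩ {b0,b2,b5} = {b0}; idom=b0
  b7: preds {b0,b5,b6}: {b0} ∩ {b0,b2,b5} ∩ {b0,b6} = {b0}; idom=b0
  b8: preds {b2,b5,b6}: {b0,b2} ∩ {b0,b2,b5} ∩ {b0,b6} = {b0}; idom=b0
  b9: preds {b3,b8}: {b0,b1,b3} ∩ {b0,b8} = {b0}; idom=b0

idom(b8) = b0

Answer: b0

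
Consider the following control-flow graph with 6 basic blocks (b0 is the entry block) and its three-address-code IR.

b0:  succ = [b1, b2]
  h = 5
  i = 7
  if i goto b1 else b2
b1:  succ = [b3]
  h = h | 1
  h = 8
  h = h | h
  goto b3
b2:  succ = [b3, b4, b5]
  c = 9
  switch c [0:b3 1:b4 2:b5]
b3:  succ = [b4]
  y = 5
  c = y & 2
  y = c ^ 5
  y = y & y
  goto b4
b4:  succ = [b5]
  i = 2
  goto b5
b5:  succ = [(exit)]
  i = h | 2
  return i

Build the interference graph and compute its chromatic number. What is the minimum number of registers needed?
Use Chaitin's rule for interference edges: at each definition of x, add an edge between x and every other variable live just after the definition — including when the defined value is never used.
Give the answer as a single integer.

Block summaries:
  b0 def {h,i} use ∅
  b1 def {h} use {h}
  b2 def {c} use ∅
  b3 def {c,y} use ∅
  b4 def {i} use ∅
  b5 def {i} use {h}

Backward fixpoint:
  b0: in=∅ out={h}
  b1: in={h} out={h}
  b2: in={h} out={h}
  b3: in={h} out={h}
  b4: in={h} out={h}
  b5: in={h} out=∅

Interfere edges:
  c — {h}
  h — {c,i,y}
  i — {h}
  y — {h}

Colouring:
  clique {c,h} ⇒ need ≥ 2
  2-colouring: R0={h}  R1={c,i,y}
  χ = 2

Answer: 2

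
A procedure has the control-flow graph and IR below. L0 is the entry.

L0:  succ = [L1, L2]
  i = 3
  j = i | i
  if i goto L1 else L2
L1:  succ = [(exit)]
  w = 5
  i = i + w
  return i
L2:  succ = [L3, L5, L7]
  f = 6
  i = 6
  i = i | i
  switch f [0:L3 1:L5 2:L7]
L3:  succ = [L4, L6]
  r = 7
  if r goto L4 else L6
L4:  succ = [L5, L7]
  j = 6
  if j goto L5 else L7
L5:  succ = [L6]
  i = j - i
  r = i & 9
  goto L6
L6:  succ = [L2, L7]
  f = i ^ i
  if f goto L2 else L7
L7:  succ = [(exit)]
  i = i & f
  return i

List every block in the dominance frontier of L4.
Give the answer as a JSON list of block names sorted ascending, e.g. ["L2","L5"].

idom tree: L1←L0 L2←L0 L3←L2 L4←L3 L5←L2 L6←L2 L7←L2
Dom at joins:
  L2: preds {L0,L6}: {L0} ∩ {L0,L2,L6} = {L0}; idom=L0
  L5: preds {L2,L4}: {L0,L2} ∩ {L0,L2,L3,L4} = {L0,L2}; idom=L2
  L6: preds {L3,L5}: {L0,L2,L3} ∩ {L0,L2,L5} = {L0,L2}; idom=L2
  L7: preds {L2,L4,L6}: {L0,L2} ∩ {L0,L2,L3,L4} ∩ {L0,L2,L6} = {L0,L2}; idom=L2

DF derivation:
  join L2 pred L0: · stop@L0
  join L2 pred L6: L6→L2 stop@L0
  join L5 pred L2: · stop@L2
  join L5 pred L4: L4→L3 stop@L2
  join L6 pred L3: L3 stop@L2
  join L6 pred L5: L5 stop@L2
  join L7 pred L2: · stop@L2
  join L7 pred L4: L4→L3 stop@L2
  join L7 pred L6: L6 stop@L2
  L0 → ∅
  L1 → ∅
  L2 → {L2}
  L3 → {L5,L6,L7}
  L4 → {L5,L7}
  L5 → {L6}
  L6 → {L2,L7}
  L7 → ∅

DF(L4) = ["L5", "L7"]

Answer: ["L5", "L7"]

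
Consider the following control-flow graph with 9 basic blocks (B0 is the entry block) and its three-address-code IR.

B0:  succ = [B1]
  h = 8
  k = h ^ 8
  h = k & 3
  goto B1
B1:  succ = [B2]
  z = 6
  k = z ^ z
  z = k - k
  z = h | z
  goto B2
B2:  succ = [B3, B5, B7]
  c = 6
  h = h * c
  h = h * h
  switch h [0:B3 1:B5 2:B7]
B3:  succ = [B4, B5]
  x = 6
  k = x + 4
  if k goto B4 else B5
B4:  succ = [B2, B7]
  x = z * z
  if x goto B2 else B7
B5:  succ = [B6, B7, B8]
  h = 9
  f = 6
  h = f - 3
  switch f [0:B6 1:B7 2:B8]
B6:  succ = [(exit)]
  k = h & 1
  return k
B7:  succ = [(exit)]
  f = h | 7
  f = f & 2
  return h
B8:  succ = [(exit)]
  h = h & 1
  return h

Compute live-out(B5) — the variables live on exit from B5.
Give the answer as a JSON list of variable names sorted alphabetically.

Answer: ["h"]

Derivation:
Per-block:
  B0: {h,k} / ∅
  B1: {k,z} / {h}
  B2: {c,h} / {h}
  B3: {k,x} / ∅
  B4: {x} / {z}
  B5: {f,h} / ∅
  B6: {k} / {h}
  B7: {f} / {h}
  B8: {h} / {h}

Backward fixpoint:
  B0 li=∅ lo={h}
  B1 li={h} lo={h,z}
  B2 li={h,z} lo={h,z}
  B3 li={h,z} lo={h,z}
  B4 li={h,z} lo={h,z}
  B5 li=∅ lo={h}
  B6 li={h} lo=∅
  B7 li={h} lo=∅
  B8 li={h} lo=∅

live-out(B5) = ["h"]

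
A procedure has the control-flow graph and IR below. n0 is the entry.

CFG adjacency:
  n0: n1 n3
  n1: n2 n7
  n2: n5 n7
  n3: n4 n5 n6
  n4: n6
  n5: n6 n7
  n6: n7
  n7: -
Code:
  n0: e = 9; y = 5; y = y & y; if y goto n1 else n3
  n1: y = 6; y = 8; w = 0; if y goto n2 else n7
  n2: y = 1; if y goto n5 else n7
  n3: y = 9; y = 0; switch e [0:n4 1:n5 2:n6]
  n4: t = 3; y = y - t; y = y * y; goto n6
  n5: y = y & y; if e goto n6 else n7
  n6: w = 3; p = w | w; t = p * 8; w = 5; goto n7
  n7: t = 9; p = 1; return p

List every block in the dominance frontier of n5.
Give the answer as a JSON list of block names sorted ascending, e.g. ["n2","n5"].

idom tree: n1←n0 n2←n1 n3←n0 n4←n3 n5←n0 n6←n0 n7←n0
Dom∩ at merges:
  n5: preds {n2,n3}: {n0,n1,n2} ∩ {n0,n3} = {n0}; idom=n0
  n6: preds {n3,n4,n5}: {n0,n3} ∩ {n0,n3,n4} ∩ {n0,n5} = {n0}; idom=n0
  n7: preds {n1,n2,n5,n6}: {n0,n1} ∩ {n0,n1,n2} ∩ {n0,n5} ∩ {n0,n6} = {n0}; idom=n0

Frontier:
  join n5 pred n2: n2→n1 stop@n0
  join n5 pred n3: n3 stop@n0
  join n6 pred n3: n3 stop@n0
  join n6 pred n4: n4→n3 stop@n0
  join n6 pred n5: n5 stop@n0
  join n7 pred n1: n1 stop@n0
  join n7 pred n2: n2→n1 stop@n0
  join n7 pred n5: n5 stop@n0
  join n7 pred n6: n6 stop@n0
  n0: DF=∅
  n1: DF={n5,n7}
  n2: DF={n5,n7}
  n3: DF={n5,n6}
  n4: DF={n6}
  n5: DF={n6,n7}
  n6: DF={n7}
  n7: DF=∅

DF(n5) = ["n6", "n7"]

Answer: ["n6", "n7"]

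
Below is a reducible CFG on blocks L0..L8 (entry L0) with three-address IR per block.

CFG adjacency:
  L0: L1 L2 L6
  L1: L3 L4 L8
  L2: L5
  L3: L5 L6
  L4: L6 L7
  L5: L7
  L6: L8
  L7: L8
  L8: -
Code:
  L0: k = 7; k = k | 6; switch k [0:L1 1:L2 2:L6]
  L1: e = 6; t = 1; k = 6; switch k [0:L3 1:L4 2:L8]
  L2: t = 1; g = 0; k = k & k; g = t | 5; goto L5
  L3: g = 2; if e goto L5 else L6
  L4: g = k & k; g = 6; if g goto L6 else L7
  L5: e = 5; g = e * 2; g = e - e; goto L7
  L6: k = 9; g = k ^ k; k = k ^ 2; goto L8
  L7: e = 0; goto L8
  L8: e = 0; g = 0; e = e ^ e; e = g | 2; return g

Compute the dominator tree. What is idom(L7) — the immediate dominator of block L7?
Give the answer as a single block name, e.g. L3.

Answer: L0

Derivation:
idom tree: L1←L0 L2←L0 L3←L1 L4←L1 L5←L0 L6←L0 L7←L0 L8←L0
Join-block Dom:
  L5: preds {L2,L3}: {L0,L2} ∩ {L0,L1,L3} = {L0}; idom=L0
  L6: preds {L0,L3,L4}: {L0} ∩ {L0,L1,L3} ∩ {L0,L1,L4} = {L0}; idom=L0
  L7: preds {L4,L5}: {L0,L1,L4} ∩ {L0,L5} = {L0}; idom=L0
  L8: preds {L1,L6,L7}: {L0,L1} ∩ {L0,L6} ∩ {L0,L7} = {L0}; idom=L0

idom(L7) = L0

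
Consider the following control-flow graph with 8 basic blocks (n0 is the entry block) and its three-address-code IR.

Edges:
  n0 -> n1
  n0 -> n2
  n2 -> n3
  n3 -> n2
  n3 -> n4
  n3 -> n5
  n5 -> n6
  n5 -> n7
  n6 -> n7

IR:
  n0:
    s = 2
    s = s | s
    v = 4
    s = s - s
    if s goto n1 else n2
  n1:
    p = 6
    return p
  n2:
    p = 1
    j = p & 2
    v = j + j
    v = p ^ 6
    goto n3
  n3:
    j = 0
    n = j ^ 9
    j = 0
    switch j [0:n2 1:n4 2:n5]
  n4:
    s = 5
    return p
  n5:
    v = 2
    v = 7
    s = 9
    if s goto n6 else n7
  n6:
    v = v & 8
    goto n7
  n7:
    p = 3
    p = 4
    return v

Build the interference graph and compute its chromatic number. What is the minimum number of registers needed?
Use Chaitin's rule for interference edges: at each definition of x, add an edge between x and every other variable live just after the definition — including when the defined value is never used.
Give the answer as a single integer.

Answer: 3

Analysis:
Block summaries:
  n0: def={s,v} ue=∅
  n1: def={p} ue=∅
  n2: def={j,p,v} ue=∅
  n3: def={j,n} ue=∅
  n4: def={s} ue={p}
  n5: def={s,v} ue=∅
  n6: def={v} ue={v}
  n7: def={p} ue={v}

Backward fixpoint:
  live n0: ∅→∅
  live n1: ∅→∅
  live n2: ∅→{p}
  live n3: {p}→{p}
  live n4: {p}→∅
  live n5: ∅→{v}
  live n6: {v}→{v}
  live n7: {v}→∅

Interfere edges:
  j↔{p}
  n↔{p}
  p↔{j,n,s,v}
  s↔{p,v}
  v↔{p,s}

Registers:
  {p,s,v} pairwise interfere (3-clique) ⇒ χ ≥ 3
  3-colouring: c0={p}  c1={j,n,s}  c2={v}
  χ = 3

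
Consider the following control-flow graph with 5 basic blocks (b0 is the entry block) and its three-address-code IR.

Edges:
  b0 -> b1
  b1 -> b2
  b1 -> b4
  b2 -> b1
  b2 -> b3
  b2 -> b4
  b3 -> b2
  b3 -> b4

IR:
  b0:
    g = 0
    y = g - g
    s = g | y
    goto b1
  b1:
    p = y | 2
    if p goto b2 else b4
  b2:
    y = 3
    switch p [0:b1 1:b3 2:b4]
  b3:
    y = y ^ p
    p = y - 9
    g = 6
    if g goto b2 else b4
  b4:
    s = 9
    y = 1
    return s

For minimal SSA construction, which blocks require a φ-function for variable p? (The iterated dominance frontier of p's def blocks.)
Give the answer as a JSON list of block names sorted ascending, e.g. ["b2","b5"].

idom tree: b1←b0 b2←b1 b3←b2 b4←b1
Dom∩ at merges:
  b1: preds {b0,b2}: {b0} ∩ {b0,b1,b2} = {b0}; idom=b0
  b2: preds {b1,b3}: {b0,b1} ∩ {b0,b1,b2,b3} = {b0,b1}; idom=b1
  b4: preds {b1,b2,b3}: {b0,b1} ∩ {b0,b1,b2} ∩ {b0,b1,b2,b3} = {b0,b1}; idom=b1

DF walk-up:
  b1←b0: walk · to b0
  b1←b2: walk b2→b1 to b0
  b2←b1: walk · to b1
  b2←b3: walk b3→b2 to b1
  b4←b1: walk · to b1
  b4←b2: walk b2 to b1
  b4←b3: walk b3→b2 to b1
  DF(b0)=∅
  DF(b1)={b1}
  DF(b2)={b1,b2,b4}
  DF(b3)={b2,b4}
  DF(b4)=∅

φ for p: defs {b1,b3}
  DF⁺ = {b1,b2,b4}

Answer: ["b1", "b2", "b4"]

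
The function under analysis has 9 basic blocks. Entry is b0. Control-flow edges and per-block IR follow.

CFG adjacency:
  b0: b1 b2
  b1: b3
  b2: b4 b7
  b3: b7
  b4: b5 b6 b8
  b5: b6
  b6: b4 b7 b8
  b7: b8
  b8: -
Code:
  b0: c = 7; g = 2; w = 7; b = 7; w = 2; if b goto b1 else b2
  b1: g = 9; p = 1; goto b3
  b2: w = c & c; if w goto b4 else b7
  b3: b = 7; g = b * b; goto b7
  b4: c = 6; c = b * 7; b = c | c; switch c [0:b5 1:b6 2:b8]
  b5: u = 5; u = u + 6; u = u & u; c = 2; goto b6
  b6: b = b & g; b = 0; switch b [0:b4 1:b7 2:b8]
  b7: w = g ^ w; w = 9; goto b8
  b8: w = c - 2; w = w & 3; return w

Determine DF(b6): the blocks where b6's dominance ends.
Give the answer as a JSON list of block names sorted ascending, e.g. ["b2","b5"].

idom tree: b1←b0 b2←b0 b3←b1 b4←b2 b5←b4 b6←b4 b7←b0 b8←b0
Dom at joins:
  b4: preds {b2,b6}: {b0,b2} ∩ {b0,b2,b4,b6} = {b0,b2}; idom=b2
  b6: preds {b4,b5}: {b0,b2,b4} ∩ {b0,b2,b4,b5} = {b0,b2,b4}; idom=b4
  b7: preds {b2,b3,b6}: {b0,b2} ∩ {b0,b1,b3} ∩ {b0,b2,b4,b6} = {b0}; idom=b0
  b8: preds {b4,b6,b7}: {b0,b2,b4} ∩ {b0,b2,b4,b6} ∩ {b0,b7} = {b0}; idom=b0

Frontier:
  join b4 pred b2: · stop@b2
  join b4 pred b6: b6→b4 stop@b2
  join b6 pred b4: · stop@b4
  join b6 pred b5: b5 stop@b4
  join b7 pred b2: b2 stop@b0
  join b7 pred b3: b3→b1 stop@b0
  join b7 pred b6: b6→b4→b2 stop@b0
  join b8 pred b4: b4→b2 stop@b0
  join b8 pred b6: b6→b4→b2 stop@b0
  join b8 pred b7: b7 stop@b0
  b0: DF=∅
  b1: DF={b7}
  b2: DF={b7,b8}
  b3: DF={b7}
  b4: DF={b4,b7,b8}
  b5: DF={b6}
  b6: DF={b4,b7,b8}
  b7: DF={b8}
  b8: DF=∅

DF(b6) = ["b4", "b7", "b8"]

Answer: ["b4", "b7", "b8"]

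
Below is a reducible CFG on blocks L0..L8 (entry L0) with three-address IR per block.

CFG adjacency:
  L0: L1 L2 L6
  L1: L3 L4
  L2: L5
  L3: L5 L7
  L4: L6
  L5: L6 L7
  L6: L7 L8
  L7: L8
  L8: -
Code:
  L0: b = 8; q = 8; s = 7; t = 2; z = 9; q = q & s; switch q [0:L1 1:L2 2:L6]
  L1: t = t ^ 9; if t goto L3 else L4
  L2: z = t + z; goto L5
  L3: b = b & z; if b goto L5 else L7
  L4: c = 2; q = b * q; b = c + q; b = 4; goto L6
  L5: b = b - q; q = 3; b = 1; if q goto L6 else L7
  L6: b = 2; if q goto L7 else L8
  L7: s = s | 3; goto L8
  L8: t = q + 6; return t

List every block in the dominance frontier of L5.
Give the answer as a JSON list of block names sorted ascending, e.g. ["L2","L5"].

idom tree: L1←L0 L2←L0 L3←L1 L4←L1 L5←L0 L6←L0 L7←L0 L8←L0
Dom at joins:
  L5: preds {L2,L3}: {L0,L2} ∩ {L0,L1,L3} = {L0}; idom=L0
  L6: preds {L0,L4,L5}: {L0} ∩ {L0,L1,L4} ∩ {L0,L5} = {L0}; idom=L0
  L7: preds {L3,L5,L6}: {L0,L1,L3} ∩ {L0,L5} ∩ {L0,L6} = {L0}; idom=L0
  L8: preds {L6,L7}: {L0,L6} ∩ {L0,L7} = {L0}; idom=L0

DF derivation:
  L5←L2: walk L2 to L0
  L5←L3: walk L3→L1 to L0
  L6←L0: walk · to L0
  L6←L4: walk L4→L1 to L0
  L6←L5: walk L5 to L0
  L7←L3: walk L3→L1 to L0
  L7←L5: walk L5 to L0
  L7←L6: walk L6 to L0
  L8←L6: walk L6 to L0
  L8←L7: walk L7 to L0
  L0: DF=∅
  L1: DF={L5,L6,L7}
  L2: DF={L5}
  L3: DF={L5,L7}
  L4: DF={L6}
  L5: DF={L6,L7}
  L6: DF={L7,L8}
  L7: DF={L8}
  L8: DF=∅

DF(L5) = ["L6", "L7"]

Answer: ["L6", "L7"]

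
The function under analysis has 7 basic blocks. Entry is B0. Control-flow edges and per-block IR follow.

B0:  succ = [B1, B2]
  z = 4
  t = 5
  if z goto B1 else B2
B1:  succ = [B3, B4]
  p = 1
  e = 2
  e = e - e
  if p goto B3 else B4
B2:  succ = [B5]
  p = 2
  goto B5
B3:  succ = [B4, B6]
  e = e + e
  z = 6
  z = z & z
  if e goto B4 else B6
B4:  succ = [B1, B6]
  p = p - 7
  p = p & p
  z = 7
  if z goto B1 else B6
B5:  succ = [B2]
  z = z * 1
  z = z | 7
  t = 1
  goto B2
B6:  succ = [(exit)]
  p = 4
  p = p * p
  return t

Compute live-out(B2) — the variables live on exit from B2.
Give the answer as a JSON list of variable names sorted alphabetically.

Per-block:
  B0: def={t,z} ue=∅
  B1: def={e,p} ue=∅
  B2: def={p} ue=∅
  B3: def={e,z} ue={e}
  B4: def={p,z} ue={p}
  B5: def={t,z} ue={z}
  B6: def={p} ue={t}

Backward fixpoint:
  live B0: ∅→{t,z}
  live B1: {t}→{e,p,t}
  live B2: {z}→{z}
  live B3: {e,p,t}→{p,t}
  live B4: {p,t}→{t}
  live B5: {z}→{z}
  live B6: {t}→∅

live-out(B2) = ["z"]

Answer: ["z"]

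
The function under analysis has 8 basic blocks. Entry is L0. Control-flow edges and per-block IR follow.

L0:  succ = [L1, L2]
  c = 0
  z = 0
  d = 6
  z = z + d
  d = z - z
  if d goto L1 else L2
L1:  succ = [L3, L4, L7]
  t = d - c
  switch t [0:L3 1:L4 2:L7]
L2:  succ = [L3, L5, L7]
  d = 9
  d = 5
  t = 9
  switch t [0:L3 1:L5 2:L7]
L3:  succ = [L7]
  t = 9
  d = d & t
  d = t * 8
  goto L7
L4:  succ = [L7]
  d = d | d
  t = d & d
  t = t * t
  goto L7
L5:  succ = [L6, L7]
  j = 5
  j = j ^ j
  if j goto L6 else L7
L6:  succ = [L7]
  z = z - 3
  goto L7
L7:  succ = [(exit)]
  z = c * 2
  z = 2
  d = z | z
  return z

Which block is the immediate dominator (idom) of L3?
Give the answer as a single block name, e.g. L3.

idom tree: L1←L0 L2←L0 L3←L0 L4←L1 L5←L2 L6←L5 L7←L0
Dom at joins:
  L3: preds {L1,L2}: {L0,L1} ∩ {L0,L2} = {L0}; idom=L0
  L7: preds {L1,L2,L3,L4,L5,L6}: {L0,L1} ∩ {L0,L2} ∩ {L0,L3} ∩ {L0,L1,L4} ∩ {L0,L2,L5} ∩ {L0,L2,L5,L6} = {L0}; idom=L0

idom(L3) = L0

Answer: L0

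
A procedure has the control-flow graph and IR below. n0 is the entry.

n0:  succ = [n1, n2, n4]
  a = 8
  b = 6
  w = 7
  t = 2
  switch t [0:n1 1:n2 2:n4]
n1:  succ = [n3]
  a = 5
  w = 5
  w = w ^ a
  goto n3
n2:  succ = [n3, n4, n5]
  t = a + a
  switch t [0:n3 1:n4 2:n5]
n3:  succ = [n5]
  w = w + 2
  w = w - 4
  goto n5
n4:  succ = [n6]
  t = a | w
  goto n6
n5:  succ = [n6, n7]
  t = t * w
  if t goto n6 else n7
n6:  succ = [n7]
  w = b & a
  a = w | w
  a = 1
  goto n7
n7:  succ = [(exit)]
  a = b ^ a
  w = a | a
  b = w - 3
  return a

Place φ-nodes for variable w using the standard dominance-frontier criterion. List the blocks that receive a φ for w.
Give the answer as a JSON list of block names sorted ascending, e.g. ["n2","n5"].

idom tree: n1←n0 n2←n0 n3←n0 n4←n0 n5←n0 n6←n0 n7←n0
Dom∩ at merges:
  n3: preds {n1,n2}: {n0,n1} ∩ {n0,n2} = {n0}; idom=n0
  n4: preds {n0,n2}: {n0} ∩ {n0,n2} = {n0}; idom=n0
  n5: preds {n2,n3}: {n0,n2} ∩ {n0,n3} = {n0}; idom=n0
  n6: preds {n4,n5}: {n0,n4} ∩ {n0,n5} = {n0}; idom=n0
  n7: preds {n5,n6}: {n0,n5} ∩ {n0,n6} = {n0}; idom=n0

Frontier:
  n3←n1: walk n1 to n0
  n3←n2: walk n2 to n0
  n4←n0: walk · to n0
  n4←n2: walk n2 to n0
  n5←n2: walk n2 to n0
  n5←n3: walk n3 to n0
  n6←n4: walk n4 to n0
  n6←n5: walk n5 to n0
  n7←n5: walk n5 to n0
  n7←n6: walk n6 to n0
  DF(n0)=∅
  DF(n1)={n3}
  DF(n2)={n3,n4,n5}
  DF(n3)={n5}
  DF(n4)={n6}
  DF(n5)={n6,n7}
  DF(n6)={n7}
  DF(n7)=∅

φ for w: defs {n0,n1,n3,n6,n7}
  DF⁺ = {n3,n5,n6,n7}

Answer: ["n3", "n5", "n6", "n7"]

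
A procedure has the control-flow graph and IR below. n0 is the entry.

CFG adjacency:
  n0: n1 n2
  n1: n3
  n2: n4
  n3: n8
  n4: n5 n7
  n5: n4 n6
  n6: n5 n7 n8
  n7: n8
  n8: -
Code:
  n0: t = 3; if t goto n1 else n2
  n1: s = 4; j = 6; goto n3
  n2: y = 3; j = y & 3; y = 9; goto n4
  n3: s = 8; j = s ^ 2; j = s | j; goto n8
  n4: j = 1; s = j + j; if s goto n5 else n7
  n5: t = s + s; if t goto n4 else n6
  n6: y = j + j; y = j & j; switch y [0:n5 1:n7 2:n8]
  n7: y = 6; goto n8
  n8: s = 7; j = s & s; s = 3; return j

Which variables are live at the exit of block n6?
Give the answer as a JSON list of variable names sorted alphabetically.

Answer: ["j", "s"]

Working:
Per-block:
  n0: {t} / ∅
  n1: {j,s} / ∅
  n2: {j,y} / ∅
  n3: {j,s} / ∅
  n4: {j,s} / ∅
  n5: {t} / {s}
  n6: {y} / {j}
  n7: {y} / ∅
  n8: {j,s} / ∅

Live sets:
  live n0: ∅→∅
  live n1: ∅→∅
  live n2: ∅→∅
  live n3: ∅→∅
  live n4: ∅→{j,s}
  live n5: {j,s}→{j,s}
  live n6: {j,s}→{j,s}
  live n7: ∅→∅
  live n8: ∅→∅

live-out(n6) = ["j", "s"]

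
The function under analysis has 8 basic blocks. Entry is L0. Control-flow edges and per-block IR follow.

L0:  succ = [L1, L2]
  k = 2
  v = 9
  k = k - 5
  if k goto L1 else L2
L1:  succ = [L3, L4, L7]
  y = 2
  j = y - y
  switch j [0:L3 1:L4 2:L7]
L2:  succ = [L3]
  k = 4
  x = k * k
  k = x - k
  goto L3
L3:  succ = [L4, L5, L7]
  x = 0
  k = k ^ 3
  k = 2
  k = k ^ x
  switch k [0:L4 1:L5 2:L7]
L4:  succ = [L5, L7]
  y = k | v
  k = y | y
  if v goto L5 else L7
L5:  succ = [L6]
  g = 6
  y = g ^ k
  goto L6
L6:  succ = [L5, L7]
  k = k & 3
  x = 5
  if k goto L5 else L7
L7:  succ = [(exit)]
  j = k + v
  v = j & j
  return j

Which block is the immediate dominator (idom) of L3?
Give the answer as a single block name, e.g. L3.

Answer: L0

Derivation:
idom tree: L1←L0 L2←L0 L3←L0 L4←L0 L5←L0 L6←L5 L7←L0
Join-block Dom:
  L3: preds {L1,L2}: {L0,L1} ∩ {L0,L2} = {L0}; idom=L0
  L4: preds {L1,L3}: {L0,L1} ∩ {L0,L3} = {L0}; idom=L0
  L5: preds {L3,L4,L6}: {L0,L3} ∩ {L0,L4} ∩ {L0,L5,L6} = {L0}; idom=L0
  L7: preds {L1,L3,L4,L6}: {L0,L1} ∩ {L0,L3} ∩ {L0,L4} ∩ {L0,L5,L6} = {L0}; idom=L0

idom(L3) = L0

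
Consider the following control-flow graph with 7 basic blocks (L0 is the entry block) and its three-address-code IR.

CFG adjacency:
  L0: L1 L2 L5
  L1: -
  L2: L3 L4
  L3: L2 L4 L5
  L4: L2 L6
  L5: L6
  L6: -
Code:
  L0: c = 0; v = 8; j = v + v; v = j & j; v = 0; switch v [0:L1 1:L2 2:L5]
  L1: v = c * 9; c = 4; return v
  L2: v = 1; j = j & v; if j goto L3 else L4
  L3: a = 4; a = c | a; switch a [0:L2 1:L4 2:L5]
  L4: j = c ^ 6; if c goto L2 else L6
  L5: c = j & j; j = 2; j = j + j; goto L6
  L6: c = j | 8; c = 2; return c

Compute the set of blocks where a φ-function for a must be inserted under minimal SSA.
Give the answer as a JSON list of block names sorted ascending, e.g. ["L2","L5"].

Answer: ["L2", "L4", "L5", "L6"]

Working:
idom tree: L1←L0 L2←L0 L3←L2 L4←L2 L5←L0 L6←L0
Dom∩ at merges:
  L2: preds {L0,L3,L4}: {L0} ∩ {L0,L2,L3} ∩ {L0,L2,L4} = {L0}; idom=L0
  L4: preds {L2,L3}: {L0,L2} ∩ {L0,L2,L3} = {L0,L2}; idom=L2
  L5: preds {L0,L3}: {L0} ∩ {L0,L2,L3} = {L0}; idom=L0
  L6: preds {L4,L5}: {L0,L2,L4} ∩ {L0,L5} = {L0}; idom=L0

Frontier:
  L2←L0: walk · to L0
  L2←L3: walk L3→L2 to L0
  L2←L4: walk L4→L2 to L0
  L4←L2: walk · to L2
  L4←L3: walk L3 to L2
  L5←L0: walk · to L0
  L5←L3: walk L3→L2 to L0
  L6←L4: walk L4→L2 to L0
  L6←L5: walk L5 to L0
  L0: DF=∅
  L1: DF=∅
  L2: DF={L2,L5,L6}
  L3: DF={L2,L4,L5}
  L4: DF={L2,L6}
  L5: DF={L6}
  L6: DF=∅

φ for a: defs {L3}
  DF⁺ = {L2,L4,L5,L6}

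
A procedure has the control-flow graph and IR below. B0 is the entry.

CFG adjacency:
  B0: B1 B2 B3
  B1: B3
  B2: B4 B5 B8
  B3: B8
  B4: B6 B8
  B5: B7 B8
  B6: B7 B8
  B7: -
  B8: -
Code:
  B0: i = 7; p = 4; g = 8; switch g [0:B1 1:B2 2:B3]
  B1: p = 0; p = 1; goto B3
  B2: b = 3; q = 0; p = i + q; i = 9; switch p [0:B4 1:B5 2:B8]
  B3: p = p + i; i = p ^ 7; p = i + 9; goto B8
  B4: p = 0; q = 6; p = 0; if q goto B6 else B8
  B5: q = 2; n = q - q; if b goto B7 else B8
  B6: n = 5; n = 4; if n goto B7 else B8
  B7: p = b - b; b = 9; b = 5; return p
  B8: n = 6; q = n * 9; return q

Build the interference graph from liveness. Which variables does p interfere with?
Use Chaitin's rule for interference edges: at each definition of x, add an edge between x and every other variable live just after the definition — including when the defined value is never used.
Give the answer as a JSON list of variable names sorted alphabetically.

Answer: ["b", "g", "i", "q"]

Working:
Per-block:
  B0: def={g,i,p} ue=∅
  B1: def={p} ue=∅
  B2: def={b,i,p,q} ue={i}
  B3: def={i,p} ue={i,p}
  B4: def={p,q} ue=∅
  B5: def={n,q} ue={b}
  B6: def={n} ue=∅
  B7: def={b,p} ue={b}
  B8: def={n,q} ue=∅

Backward fixpoint:
  B0 li=∅ lo={i,p}
  B1 li={i} lo={i,p}
  B2 li={i} lo={b}
  B3 li={i,p} lo=∅
  B4 li={b} lo={b}
  B5 li={b} lo={b}
  B6 li={b} lo={b}
  B7 li={b} lo=∅
  B8 li=∅ lo=∅

Conflict graph:
  b — {i,n,p,q}
  g — {i,p}
  i — {b,g,p,q}
  n — {b}
  p — {b,g,i,q}
  q — {b,i,p}

N(p) = ["b", "g", "i", "q"]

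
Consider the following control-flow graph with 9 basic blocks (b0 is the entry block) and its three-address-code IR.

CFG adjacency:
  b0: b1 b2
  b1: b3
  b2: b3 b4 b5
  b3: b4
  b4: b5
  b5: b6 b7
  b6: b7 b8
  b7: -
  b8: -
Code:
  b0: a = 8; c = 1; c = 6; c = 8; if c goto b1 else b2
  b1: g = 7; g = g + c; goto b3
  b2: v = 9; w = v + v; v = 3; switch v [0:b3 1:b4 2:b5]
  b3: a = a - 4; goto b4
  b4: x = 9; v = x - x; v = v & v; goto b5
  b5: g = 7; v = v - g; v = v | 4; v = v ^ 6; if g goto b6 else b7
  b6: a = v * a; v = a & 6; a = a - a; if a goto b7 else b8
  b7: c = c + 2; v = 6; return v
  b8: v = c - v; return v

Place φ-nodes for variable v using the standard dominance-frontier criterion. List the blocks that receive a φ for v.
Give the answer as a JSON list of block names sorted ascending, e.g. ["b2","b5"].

idom tree: b1←b0 b2←b0 b3←b0 b4←b0 b5←b0 b6←b5 b7←b5 b8←b6
Dom at joins:
  b3: preds {b1,b2}: {b0,b1} ∩ {b0,b2} = {b0}; idom=b0
  b4: preds {b2,b3}: {b0,b2} ∩ {b0,b3} = {b0}; idom=b0
  b5: preds {b2,b4}: {b0,b2} ∩ {b0,b4} = {b0}; idom=b0
  b7: preds {b5,b6}: {b0,b5} ∩ {b0,b5,b6} = {b0,b5}; idom=b5

DF derivation:
  join b3 pred b1: b1 stop@b0
  join b3 pred b2: b2 stop@b0
  join b4 pred b2: b2 stop@b0
  join b4 pred b3: b3 stop@b0
  join b5 pred b2: b2 stop@b0
  join b5 pred b4: b4 stop@b0
  join b7 pred b5: · stop@b5
  join b7 pred b6: b6 stop@b5
  b0: DF=∅
  b1: DF={b3}
  b2: DF={b3,b4,b5}
  b3: DF={b4}
  b4: DF={b5}
  b5: DF=∅
  b6: DF={b7}
  b7: DF=∅
  b8: DF=∅

φ for v: defs {b2,b4,b5,b6,b7,b8}
  DF⁺ = {b3,b4,b5,b7}

Answer: ["b3", "b4", "b5", "b7"]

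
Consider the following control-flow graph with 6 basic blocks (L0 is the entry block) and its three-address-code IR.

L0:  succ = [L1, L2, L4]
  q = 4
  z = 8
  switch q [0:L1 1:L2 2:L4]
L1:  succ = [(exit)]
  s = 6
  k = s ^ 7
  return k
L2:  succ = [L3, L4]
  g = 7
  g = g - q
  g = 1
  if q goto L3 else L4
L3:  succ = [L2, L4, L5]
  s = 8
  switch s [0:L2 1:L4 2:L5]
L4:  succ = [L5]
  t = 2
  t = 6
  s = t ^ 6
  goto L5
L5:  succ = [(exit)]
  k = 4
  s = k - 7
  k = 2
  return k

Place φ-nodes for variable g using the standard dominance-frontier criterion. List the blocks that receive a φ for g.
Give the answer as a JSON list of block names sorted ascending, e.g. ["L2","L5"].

idom tree: L1←L0 L2←L0 L3←L2 L4←L0 L5←L0
Join-block Dom:
  L2: preds {L0,L3}: {L0} ∩ {L0,L2,L3} = {L0}; idom=L0
  L4: preds {L0,L2,L3}: {L0} ∩ {L0,L2} ∩ {L0,L2,L3} = {L0}; idom=L0
  L5: preds {L3,L4}: {L0,L2,L3} ∩ {L0,L4} = {L0}; idom=L0

DF walk-up:
  join L2 pred L0: · stop@L0
  join L2 pred L3: L3→L2 stop@L0
  join L4 pred L0: · stop@L0
  join L4 pred L2: L2 stop@L0
  join L4 pred L3: L3→L2 stop@L0
  join L5 pred L3: L3→L2 stop@L0
  join L5 pred L4: L4 stop@L0
  DF(L0)=∅
  DF(L1)=∅
  DF(L2)={L2,L4,L5}
  DF(L3)={L2,L4,L5}
  DF(L4)={L5}
  DF(L5)=∅

φ for g: defs {L2}
  DF⁺ = {L2,L4,L5}

Answer: ["L2", "L4", "L5"]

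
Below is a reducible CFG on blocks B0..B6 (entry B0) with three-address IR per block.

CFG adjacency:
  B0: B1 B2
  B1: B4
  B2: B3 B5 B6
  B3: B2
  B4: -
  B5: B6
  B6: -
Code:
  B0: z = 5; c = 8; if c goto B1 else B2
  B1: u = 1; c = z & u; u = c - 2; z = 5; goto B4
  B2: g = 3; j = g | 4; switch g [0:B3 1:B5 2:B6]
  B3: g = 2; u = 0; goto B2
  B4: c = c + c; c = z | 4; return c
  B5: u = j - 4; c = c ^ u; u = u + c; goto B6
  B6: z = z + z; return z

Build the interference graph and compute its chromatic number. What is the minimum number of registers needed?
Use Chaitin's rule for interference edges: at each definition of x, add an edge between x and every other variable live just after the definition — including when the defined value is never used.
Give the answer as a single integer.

Block summaries:
  B0: def={c,z} ue=∅
  B1: def={c,u,z} ue={z}
  B2: def={g,j} ue=∅
  B3: def={g,u} ue=∅
  B4: def={c} ue={c,z}
  B5: def={c,u} ue={c,j}
  B6: def={z} ue={z}

Backward fixpoint:
  B0 li=∅ lo={c,z}
  B1 li={z} lo={c,z}
  B2 li={c,z} lo={c,j,z}
  B3 li={c,z} lo={c,z}
  B4 li={c,z} lo=∅
  B5 li={c,j,z} lo={z}
  B6 li={z} lo=∅

Conflict graph:
  c: {g,j,u,z}
  g: {c,j,z}
  j: {c,g,z}
  u: {c,z}
  z: {c,g,j,u}

Colouring:
  clique {c,g,j,z} ⇒ need ≥ 4
  4-colouring: r0={c}  r1={z}  r2={g,u}  r3={j}
  χ = 4

Answer: 4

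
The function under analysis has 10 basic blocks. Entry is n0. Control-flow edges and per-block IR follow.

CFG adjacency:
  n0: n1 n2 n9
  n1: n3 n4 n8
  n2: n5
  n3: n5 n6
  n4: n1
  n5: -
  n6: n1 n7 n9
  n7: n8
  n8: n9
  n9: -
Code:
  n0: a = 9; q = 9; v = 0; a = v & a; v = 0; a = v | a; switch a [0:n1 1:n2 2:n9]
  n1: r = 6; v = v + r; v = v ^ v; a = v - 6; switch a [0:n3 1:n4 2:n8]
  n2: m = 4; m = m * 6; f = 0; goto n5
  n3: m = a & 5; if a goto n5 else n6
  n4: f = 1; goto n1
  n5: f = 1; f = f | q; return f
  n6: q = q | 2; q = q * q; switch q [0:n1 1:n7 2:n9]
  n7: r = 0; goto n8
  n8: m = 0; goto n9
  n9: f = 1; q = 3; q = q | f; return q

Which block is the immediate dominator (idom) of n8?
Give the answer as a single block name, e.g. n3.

idom tree: n1←n0 n2←n0 n3←n1 n4←n1 n5←n0 n6←n3 n7←n6 n8←n1 n9←n0
Dom∩ at merges:
  n1: preds {n0,n4,n6}: {n0} ∩ {n0,n1,n4} ∩ {n0,n1,n3,n6} = {n0}; idom=n0
  n5: preds {n2,n3}: {n0,n2} ∩ {n0,n1,n3} = {n0}; idom=n0
  n8: preds {n1,n7}: {n0,n1} ∩ {n0,n1,n3,n6,n7} = {n0,n1}; idom=n1
  n9: preds {n0,n6,n8}: {n0} ∩ {n0,n1,n3,n6} ∩ {n0,n1,n8} = {n0}; idom=n0

idom(n8) = n1

Answer: n1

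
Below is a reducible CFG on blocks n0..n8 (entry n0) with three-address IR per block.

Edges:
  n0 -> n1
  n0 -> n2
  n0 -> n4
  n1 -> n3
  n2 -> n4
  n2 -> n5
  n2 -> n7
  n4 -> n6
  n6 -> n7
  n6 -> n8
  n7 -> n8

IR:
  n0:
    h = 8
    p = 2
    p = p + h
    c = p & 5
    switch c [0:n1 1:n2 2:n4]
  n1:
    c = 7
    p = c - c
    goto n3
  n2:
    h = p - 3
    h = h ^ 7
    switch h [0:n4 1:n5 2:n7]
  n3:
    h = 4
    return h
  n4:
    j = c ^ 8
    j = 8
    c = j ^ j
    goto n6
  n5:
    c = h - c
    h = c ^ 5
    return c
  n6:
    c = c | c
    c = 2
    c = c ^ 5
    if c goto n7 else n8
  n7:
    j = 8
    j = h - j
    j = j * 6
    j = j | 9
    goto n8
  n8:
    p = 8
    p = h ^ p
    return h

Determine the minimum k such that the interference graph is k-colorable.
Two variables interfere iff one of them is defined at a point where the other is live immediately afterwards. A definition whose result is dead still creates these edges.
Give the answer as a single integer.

Answer: 3

Analysis:
def/use:
  n0: {c,h,p} / ∅
  n1: {c,p} / ∅
  n2: {h} / {p}
  n3: {h} / ∅
  n4: {c,j} / {c}
  n5: {c,h} / {c,h}
  n6: {c} / {c}
  n7: {j} / {h}
  n8: {p} / {h}

Live sets:
  live n0: ∅→{c,h,p}
  live n1: ∅→∅
  live n2: {c,p}→{c,h}
  live n3: ∅→∅
  live n4: {c,h}→{c,h}
  live n5: {c,h}→∅
  live n6: {c,h}→{h}
  live n7: {h}→{h}
  live n8: {h}→∅

Interfere edges:
  c↔{h,p}
  h↔{c,j,p}
  j↔{h}
  p↔{c,h}

Registers:
  lower bound: {c,h,p} mutually conflict ⇒ χ ≥ 3
  assign c→r1 h→r0 j→r1 p→r2 — no edge inside a register ⇒ χ ≤ 3
  χ = 3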